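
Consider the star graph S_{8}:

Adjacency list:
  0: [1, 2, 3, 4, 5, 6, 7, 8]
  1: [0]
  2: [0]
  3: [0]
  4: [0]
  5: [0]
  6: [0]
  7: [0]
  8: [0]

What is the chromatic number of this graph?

S_{8} has one hub adjacent to 8 leaves; leaves are pairwise non-adjacent.
Color the hub 0 and every leaf 1.
Chromatic number = 2.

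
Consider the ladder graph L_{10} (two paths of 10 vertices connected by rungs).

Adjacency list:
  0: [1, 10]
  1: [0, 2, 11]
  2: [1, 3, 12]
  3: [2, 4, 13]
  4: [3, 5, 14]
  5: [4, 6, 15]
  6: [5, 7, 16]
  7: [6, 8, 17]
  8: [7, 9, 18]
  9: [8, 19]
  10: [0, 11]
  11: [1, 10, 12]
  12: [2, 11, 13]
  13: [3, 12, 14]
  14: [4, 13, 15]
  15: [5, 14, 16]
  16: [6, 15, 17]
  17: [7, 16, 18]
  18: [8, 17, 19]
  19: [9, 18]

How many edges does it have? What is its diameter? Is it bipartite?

Ladder graph L_{10}: 10 rungs + 2 * (10-1) path edges = 10 + 18 = 28 edges.
Diameter = 10.
Ladder graphs are bipartite (alternating coloring along each path).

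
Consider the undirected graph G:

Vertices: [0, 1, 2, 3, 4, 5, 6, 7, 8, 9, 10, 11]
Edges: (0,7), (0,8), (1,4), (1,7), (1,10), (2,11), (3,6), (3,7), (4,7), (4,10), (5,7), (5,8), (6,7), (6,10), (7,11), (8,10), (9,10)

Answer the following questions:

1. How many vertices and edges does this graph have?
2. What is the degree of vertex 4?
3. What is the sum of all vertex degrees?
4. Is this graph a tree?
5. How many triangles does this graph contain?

Count: 12 vertices, 17 edges.
Vertex 4 has neighbors [1, 7, 10], degree = 3.
Handshaking lemma: 2 * 17 = 34.
A tree on 12 vertices has 11 edges. This graph has 17 edges (6 extra). Not a tree.
Number of triangles = 3.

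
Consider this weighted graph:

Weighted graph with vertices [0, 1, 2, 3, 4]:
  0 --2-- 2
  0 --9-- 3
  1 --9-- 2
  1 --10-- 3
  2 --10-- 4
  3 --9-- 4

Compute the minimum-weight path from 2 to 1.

Using Dijkstra's algorithm from vertex 2:
Shortest path: 2 -> 1
Total weight: 9 = 9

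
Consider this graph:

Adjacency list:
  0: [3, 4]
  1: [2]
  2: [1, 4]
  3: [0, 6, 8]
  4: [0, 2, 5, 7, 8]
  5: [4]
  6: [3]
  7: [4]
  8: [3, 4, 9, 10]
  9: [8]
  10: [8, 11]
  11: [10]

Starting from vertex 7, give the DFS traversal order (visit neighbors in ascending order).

DFS from vertex 7 (neighbors processed in ascending order):
Visit order: 7, 4, 0, 3, 6, 8, 9, 10, 11, 2, 1, 5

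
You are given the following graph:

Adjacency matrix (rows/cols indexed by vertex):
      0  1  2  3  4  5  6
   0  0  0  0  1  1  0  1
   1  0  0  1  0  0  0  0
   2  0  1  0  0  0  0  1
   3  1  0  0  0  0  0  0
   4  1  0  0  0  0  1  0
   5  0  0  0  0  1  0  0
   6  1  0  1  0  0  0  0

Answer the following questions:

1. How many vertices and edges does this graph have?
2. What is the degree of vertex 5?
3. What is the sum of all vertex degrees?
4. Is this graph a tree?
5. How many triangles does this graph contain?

Count: 7 vertices, 6 edges.
Vertex 5 has neighbors [4], degree = 1.
Handshaking lemma: 2 * 6 = 12.
A graph is a tree iff it is connected and has exactly n-1 edges. This graph is connected (all 7 vertices in one component) and has 7-1 = 6 edges. It is a tree.
Number of triangles = 0.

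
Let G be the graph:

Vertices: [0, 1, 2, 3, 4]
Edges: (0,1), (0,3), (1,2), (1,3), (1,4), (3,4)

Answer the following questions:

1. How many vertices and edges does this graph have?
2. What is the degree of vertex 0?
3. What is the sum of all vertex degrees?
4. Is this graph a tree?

Count: 5 vertices, 6 edges.
Vertex 0 has neighbors [1, 3], degree = 2.
Handshaking lemma: 2 * 6 = 12.
A tree on 5 vertices has 4 edges. This graph has 6 edges (2 extra). Not a tree.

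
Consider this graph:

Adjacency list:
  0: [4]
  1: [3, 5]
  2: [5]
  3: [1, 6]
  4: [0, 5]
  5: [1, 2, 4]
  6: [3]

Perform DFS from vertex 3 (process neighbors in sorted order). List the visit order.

DFS from vertex 3 (neighbors processed in ascending order):
Visit order: 3, 1, 5, 2, 4, 0, 6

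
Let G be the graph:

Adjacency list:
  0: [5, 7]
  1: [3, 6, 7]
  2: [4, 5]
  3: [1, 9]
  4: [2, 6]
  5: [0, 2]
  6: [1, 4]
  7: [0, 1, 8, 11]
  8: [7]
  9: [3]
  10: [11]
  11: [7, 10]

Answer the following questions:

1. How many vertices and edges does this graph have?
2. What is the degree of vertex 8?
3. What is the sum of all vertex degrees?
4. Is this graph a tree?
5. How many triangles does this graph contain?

Count: 12 vertices, 12 edges.
Vertex 8 has neighbors [7], degree = 1.
Handshaking lemma: 2 * 12 = 24.
A tree on 12 vertices has 11 edges. This graph has 12 edges (1 extra). Not a tree.
Number of triangles = 0.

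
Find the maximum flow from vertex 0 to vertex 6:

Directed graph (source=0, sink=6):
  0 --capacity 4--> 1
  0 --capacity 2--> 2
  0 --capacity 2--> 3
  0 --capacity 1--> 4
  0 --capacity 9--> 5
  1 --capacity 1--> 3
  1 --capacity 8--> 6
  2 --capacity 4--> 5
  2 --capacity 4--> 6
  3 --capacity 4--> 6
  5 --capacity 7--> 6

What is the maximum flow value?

Computing max flow:
  Flow on (0->1): 4/4
  Flow on (0->2): 2/2
  Flow on (0->3): 2/2
  Flow on (0->5): 7/9
  Flow on (1->6): 4/8
  Flow on (2->6): 2/4
  Flow on (3->6): 2/4
  Flow on (5->6): 7/7
Maximum flow = 15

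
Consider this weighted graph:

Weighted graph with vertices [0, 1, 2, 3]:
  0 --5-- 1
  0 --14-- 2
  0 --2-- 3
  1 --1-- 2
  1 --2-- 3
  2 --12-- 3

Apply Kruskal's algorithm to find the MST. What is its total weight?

Applying Kruskal's algorithm (sort edges by weight, add if no cycle):
  Add (1,2) w=1
  Add (0,3) w=2
  Add (1,3) w=2
  Skip (0,1) w=5 (creates cycle)
  Skip (2,3) w=12 (creates cycle)
  Skip (0,2) w=14 (creates cycle)
MST weight = 5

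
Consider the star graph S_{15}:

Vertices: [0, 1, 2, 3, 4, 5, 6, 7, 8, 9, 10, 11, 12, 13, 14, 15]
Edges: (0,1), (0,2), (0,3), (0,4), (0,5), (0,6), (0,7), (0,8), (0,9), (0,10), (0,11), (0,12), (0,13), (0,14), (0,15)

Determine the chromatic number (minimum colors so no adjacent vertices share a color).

S_{15} has one hub adjacent to 15 leaves; leaves are pairwise non-adjacent.
Color the hub 0 and every leaf 1.
Chromatic number = 2.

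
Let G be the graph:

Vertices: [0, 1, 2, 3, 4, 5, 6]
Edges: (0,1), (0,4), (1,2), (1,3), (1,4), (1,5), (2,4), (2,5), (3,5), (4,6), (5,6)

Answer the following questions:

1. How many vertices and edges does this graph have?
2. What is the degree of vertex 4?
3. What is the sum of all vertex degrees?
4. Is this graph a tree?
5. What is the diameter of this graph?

Count: 7 vertices, 11 edges.
Vertex 4 has neighbors [0, 1, 2, 6], degree = 4.
Handshaking lemma: 2 * 11 = 22.
A tree on 7 vertices has 6 edges. This graph has 11 edges (5 extra). Not a tree.
Diameter (longest shortest path) = 2.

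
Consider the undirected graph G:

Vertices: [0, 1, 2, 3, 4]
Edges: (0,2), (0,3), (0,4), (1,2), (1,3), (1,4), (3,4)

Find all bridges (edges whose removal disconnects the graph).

No bridges found. The graph is 2-edge-connected (no single edge removal disconnects it).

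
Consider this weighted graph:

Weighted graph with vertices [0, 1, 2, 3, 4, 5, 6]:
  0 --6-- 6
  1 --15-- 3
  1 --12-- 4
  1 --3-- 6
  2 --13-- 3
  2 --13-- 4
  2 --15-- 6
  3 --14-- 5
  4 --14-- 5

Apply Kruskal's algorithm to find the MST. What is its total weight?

Applying Kruskal's algorithm (sort edges by weight, add if no cycle):
  Add (1,6) w=3
  Add (0,6) w=6
  Add (1,4) w=12
  Add (2,4) w=13
  Add (2,3) w=13
  Add (3,5) w=14
  Skip (4,5) w=14 (creates cycle)
  Skip (1,3) w=15 (creates cycle)
  Skip (2,6) w=15 (creates cycle)
MST weight = 61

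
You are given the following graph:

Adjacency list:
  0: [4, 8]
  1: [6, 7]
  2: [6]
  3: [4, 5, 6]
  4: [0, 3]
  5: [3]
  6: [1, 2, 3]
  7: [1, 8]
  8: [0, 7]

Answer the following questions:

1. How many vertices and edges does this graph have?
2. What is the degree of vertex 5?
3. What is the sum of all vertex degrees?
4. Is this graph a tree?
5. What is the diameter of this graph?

Count: 9 vertices, 9 edges.
Vertex 5 has neighbors [3], degree = 1.
Handshaking lemma: 2 * 9 = 18.
A tree on 9 vertices has 8 edges. This graph has 9 edges (1 extra). Not a tree.
Diameter (longest shortest path) = 4.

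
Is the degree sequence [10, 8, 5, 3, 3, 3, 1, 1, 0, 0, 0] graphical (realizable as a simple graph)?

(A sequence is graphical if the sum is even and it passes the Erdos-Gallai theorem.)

Sum of degrees = 34. Sum is even but fails Erdos-Gallai. The sequence is NOT graphical.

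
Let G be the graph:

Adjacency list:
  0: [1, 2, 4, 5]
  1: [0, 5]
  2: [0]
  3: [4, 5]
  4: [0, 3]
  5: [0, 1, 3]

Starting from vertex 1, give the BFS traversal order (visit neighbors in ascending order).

BFS from vertex 1 (neighbors processed in ascending order):
Visit order: 1, 0, 5, 2, 4, 3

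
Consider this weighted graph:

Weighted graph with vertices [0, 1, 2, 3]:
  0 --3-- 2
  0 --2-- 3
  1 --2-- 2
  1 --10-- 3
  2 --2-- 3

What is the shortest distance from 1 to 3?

Using Dijkstra's algorithm from vertex 1:
Shortest path: 1 -> 2 -> 3
Total weight: 2 + 2 = 4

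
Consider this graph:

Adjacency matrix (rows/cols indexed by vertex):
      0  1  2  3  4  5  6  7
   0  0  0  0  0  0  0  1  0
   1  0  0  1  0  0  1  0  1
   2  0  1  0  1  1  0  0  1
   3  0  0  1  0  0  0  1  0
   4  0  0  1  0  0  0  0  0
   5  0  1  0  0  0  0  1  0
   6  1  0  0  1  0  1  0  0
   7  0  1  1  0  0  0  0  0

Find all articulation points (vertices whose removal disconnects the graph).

An articulation point is a vertex whose removal disconnects the graph.
Articulation points: [2, 6]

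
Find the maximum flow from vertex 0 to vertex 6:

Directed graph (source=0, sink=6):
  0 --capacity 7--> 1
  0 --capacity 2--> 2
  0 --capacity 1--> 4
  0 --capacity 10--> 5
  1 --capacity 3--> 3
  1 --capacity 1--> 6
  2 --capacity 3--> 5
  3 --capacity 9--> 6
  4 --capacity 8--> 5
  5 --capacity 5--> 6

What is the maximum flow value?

Computing max flow:
  Flow on (0->1): 4/7
  Flow on (0->5): 5/10
  Flow on (1->3): 3/3
  Flow on (1->6): 1/1
  Flow on (3->6): 3/9
  Flow on (5->6): 5/5
Maximum flow = 9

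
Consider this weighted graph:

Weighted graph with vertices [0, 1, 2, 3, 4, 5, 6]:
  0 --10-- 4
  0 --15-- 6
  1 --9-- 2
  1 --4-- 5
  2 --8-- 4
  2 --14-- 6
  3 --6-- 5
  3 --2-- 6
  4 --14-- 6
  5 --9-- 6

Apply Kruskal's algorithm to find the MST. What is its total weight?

Applying Kruskal's algorithm (sort edges by weight, add if no cycle):
  Add (3,6) w=2
  Add (1,5) w=4
  Add (3,5) w=6
  Add (2,4) w=8
  Add (1,2) w=9
  Skip (5,6) w=9 (creates cycle)
  Add (0,4) w=10
  Skip (2,6) w=14 (creates cycle)
  Skip (4,6) w=14 (creates cycle)
  Skip (0,6) w=15 (creates cycle)
MST weight = 39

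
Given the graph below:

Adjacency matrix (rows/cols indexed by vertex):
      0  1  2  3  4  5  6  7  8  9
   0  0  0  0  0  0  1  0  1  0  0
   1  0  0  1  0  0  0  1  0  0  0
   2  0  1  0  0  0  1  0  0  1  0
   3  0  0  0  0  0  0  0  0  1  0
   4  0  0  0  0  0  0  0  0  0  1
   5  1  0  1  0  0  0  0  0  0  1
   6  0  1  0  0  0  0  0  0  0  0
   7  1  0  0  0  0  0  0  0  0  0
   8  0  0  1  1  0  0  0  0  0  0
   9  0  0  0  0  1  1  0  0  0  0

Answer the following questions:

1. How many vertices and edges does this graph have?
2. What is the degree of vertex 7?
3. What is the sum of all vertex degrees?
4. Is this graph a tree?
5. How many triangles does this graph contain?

Count: 10 vertices, 9 edges.
Vertex 7 has neighbors [0], degree = 1.
Handshaking lemma: 2 * 9 = 18.
A graph is a tree iff it is connected and has exactly n-1 edges. This graph is connected (all 10 vertices in one component) and has 10-1 = 9 edges. It is a tree.
Number of triangles = 0.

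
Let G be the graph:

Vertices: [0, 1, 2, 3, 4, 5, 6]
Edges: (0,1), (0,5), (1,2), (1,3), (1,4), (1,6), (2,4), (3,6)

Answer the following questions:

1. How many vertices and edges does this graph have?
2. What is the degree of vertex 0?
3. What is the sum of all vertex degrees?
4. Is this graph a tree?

Count: 7 vertices, 8 edges.
Vertex 0 has neighbors [1, 5], degree = 2.
Handshaking lemma: 2 * 8 = 16.
A tree on 7 vertices has 6 edges. This graph has 8 edges (2 extra). Not a tree.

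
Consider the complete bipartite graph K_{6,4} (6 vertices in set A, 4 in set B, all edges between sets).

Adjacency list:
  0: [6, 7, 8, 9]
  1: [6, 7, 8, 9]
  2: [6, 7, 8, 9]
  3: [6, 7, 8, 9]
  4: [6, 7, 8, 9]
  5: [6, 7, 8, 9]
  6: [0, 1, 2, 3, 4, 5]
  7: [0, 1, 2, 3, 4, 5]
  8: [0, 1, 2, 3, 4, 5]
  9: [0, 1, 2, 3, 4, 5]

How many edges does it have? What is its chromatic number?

K_{6,4} has 6 * 4 = 24 edges.
Bipartite graphs have chromatic number 2 (color each partition differently).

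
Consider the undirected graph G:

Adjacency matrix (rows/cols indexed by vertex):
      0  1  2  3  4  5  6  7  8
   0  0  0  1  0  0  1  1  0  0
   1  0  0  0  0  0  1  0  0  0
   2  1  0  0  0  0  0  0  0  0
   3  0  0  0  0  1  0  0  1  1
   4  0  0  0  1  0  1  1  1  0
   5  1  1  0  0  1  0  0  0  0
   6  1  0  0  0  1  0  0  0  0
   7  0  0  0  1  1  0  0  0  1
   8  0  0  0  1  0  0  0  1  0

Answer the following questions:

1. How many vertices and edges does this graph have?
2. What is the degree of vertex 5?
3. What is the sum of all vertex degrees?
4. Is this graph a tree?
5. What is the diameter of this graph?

Count: 9 vertices, 11 edges.
Vertex 5 has neighbors [0, 1, 4], degree = 3.
Handshaking lemma: 2 * 11 = 22.
A tree on 9 vertices has 8 edges. This graph has 11 edges (3 extra). Not a tree.
Diameter (longest shortest path) = 5.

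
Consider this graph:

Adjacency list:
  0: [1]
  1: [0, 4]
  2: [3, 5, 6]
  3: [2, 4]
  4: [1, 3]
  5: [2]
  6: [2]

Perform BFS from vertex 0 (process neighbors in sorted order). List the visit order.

BFS from vertex 0 (neighbors processed in ascending order):
Visit order: 0, 1, 4, 3, 2, 5, 6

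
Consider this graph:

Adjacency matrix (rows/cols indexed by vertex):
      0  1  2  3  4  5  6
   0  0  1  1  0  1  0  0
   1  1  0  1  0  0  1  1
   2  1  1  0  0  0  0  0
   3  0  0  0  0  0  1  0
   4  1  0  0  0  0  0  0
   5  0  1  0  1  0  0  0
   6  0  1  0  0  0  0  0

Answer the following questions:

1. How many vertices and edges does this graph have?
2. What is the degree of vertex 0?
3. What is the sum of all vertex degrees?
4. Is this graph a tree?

Count: 7 vertices, 7 edges.
Vertex 0 has neighbors [1, 2, 4], degree = 3.
Handshaking lemma: 2 * 7 = 14.
A tree on 7 vertices has 6 edges. This graph has 7 edges (1 extra). Not a tree.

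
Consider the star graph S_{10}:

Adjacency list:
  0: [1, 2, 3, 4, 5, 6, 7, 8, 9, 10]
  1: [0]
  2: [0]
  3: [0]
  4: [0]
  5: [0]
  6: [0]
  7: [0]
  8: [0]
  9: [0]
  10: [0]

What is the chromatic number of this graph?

S_{10} has one hub adjacent to 10 leaves; leaves are pairwise non-adjacent.
Color the hub 0 and every leaf 1.
Chromatic number = 2.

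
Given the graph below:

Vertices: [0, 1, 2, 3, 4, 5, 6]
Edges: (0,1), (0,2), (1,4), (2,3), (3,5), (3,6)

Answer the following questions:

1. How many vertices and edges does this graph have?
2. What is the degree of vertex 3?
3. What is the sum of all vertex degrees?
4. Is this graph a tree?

Count: 7 vertices, 6 edges.
Vertex 3 has neighbors [2, 5, 6], degree = 3.
Handshaking lemma: 2 * 6 = 12.
A graph is a tree iff it is connected and has exactly n-1 edges. This graph is connected (all 7 vertices in one component) and has 7-1 = 6 edges. It is a tree.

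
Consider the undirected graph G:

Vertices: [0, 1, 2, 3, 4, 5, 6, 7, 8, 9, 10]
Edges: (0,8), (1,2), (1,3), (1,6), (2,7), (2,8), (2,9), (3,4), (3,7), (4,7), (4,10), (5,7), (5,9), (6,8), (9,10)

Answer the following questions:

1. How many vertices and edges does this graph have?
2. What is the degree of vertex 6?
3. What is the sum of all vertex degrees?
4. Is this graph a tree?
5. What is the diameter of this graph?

Count: 11 vertices, 15 edges.
Vertex 6 has neighbors [1, 8], degree = 2.
Handshaking lemma: 2 * 15 = 30.
A tree on 11 vertices has 10 edges. This graph has 15 edges (5 extra). Not a tree.
Diameter (longest shortest path) = 4.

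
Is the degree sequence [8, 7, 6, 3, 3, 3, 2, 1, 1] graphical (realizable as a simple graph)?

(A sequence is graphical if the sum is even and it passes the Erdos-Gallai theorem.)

Sum of degrees = 34. Sum is even but fails Erdos-Gallai. The sequence is NOT graphical.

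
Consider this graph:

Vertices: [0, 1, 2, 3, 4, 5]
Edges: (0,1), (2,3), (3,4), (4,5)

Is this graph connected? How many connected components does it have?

Checking connectivity: the graph has 2 connected component(s).
Components: [[0, 1], [2, 3, 4, 5]]. The graph is NOT connected.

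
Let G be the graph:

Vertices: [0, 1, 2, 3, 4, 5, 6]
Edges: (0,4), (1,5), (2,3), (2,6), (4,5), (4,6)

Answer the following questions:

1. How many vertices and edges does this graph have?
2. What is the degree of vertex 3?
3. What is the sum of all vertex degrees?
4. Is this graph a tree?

Count: 7 vertices, 6 edges.
Vertex 3 has neighbors [2], degree = 1.
Handshaking lemma: 2 * 6 = 12.
A graph is a tree iff it is connected and has exactly n-1 edges. This graph is connected (all 7 vertices in one component) and has 7-1 = 6 edges. It is a tree.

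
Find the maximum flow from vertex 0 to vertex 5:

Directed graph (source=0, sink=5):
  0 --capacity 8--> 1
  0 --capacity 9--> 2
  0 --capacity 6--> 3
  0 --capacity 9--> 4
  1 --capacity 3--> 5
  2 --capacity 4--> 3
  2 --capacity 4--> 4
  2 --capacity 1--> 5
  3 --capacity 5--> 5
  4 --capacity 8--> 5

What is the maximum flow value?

Computing max flow:
  Flow on (0->1): 3/8
  Flow on (0->2): 5/9
  Flow on (0->3): 5/6
  Flow on (0->4): 4/9
  Flow on (1->5): 3/3
  Flow on (2->4): 4/4
  Flow on (2->5): 1/1
  Flow on (3->5): 5/5
  Flow on (4->5): 8/8
Maximum flow = 17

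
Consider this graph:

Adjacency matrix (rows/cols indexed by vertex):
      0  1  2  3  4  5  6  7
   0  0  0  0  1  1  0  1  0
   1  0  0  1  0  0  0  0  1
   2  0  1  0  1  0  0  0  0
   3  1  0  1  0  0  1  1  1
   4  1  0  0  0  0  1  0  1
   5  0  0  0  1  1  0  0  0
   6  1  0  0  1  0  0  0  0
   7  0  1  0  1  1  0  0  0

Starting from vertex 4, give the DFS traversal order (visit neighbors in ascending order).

DFS from vertex 4 (neighbors processed in ascending order):
Visit order: 4, 0, 3, 2, 1, 7, 5, 6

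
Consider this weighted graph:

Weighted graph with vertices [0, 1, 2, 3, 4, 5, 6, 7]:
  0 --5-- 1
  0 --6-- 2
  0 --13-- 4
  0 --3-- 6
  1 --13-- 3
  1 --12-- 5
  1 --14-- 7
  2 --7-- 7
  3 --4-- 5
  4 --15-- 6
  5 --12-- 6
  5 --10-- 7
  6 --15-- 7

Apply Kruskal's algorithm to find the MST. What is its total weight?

Applying Kruskal's algorithm (sort edges by weight, add if no cycle):
  Add (0,6) w=3
  Add (3,5) w=4
  Add (0,1) w=5
  Add (0,2) w=6
  Add (2,7) w=7
  Add (5,7) w=10
  Skip (1,5) w=12 (creates cycle)
  Skip (5,6) w=12 (creates cycle)
  Add (0,4) w=13
  Skip (1,3) w=13 (creates cycle)
  Skip (1,7) w=14 (creates cycle)
  Skip (4,6) w=15 (creates cycle)
  Skip (6,7) w=15 (creates cycle)
MST weight = 48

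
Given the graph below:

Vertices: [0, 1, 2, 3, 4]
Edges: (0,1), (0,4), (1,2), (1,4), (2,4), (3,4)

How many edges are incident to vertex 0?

Vertex 0 has neighbors [1, 4], so deg(0) = 2.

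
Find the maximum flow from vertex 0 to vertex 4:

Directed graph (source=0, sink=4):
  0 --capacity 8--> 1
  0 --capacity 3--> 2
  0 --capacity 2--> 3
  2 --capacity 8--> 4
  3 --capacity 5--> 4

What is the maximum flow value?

Computing max flow:
  Flow on (0->2): 3/3
  Flow on (0->3): 2/2
  Flow on (2->4): 3/8
  Flow on (3->4): 2/5
Maximum flow = 5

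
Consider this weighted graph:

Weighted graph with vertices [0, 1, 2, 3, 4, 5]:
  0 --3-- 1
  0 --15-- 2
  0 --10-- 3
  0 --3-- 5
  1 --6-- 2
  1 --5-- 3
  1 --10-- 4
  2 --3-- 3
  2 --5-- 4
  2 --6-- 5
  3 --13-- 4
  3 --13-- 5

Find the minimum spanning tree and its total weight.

Applying Kruskal's algorithm (sort edges by weight, add if no cycle):
  Add (0,1) w=3
  Add (0,5) w=3
  Add (2,3) w=3
  Add (1,3) w=5
  Add (2,4) w=5
  Skip (1,2) w=6 (creates cycle)
  Skip (2,5) w=6 (creates cycle)
  Skip (0,3) w=10 (creates cycle)
  Skip (1,4) w=10 (creates cycle)
  Skip (3,4) w=13 (creates cycle)
  Skip (3,5) w=13 (creates cycle)
  Skip (0,2) w=15 (creates cycle)
MST weight = 19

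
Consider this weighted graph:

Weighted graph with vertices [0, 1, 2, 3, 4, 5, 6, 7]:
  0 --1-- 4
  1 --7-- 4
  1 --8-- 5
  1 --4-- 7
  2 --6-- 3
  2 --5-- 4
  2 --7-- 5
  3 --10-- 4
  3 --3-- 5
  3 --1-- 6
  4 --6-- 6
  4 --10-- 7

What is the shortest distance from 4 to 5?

Using Dijkstra's algorithm from vertex 4:
Shortest path: 4 -> 6 -> 3 -> 5
Total weight: 6 + 1 + 3 = 10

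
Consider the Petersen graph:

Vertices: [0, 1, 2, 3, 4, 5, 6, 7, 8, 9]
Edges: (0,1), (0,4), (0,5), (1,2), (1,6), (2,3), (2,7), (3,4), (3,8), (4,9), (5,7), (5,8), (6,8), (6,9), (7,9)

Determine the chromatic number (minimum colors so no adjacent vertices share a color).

The Petersen graph contains odd cycles (e.g. the outer 5-cycle), so chi >= 3.
A proper 3-coloring exists (it is a well-known 3-chromatic graph).
Chromatic number = 3.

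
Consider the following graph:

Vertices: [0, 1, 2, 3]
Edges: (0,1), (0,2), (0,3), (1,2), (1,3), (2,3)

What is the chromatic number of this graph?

The graph has a maximum clique of size 4 (lower bound on chromatic number).
A valid 4-coloring: {0: 0, 1: 1, 2: 2, 3: 3}.
Chromatic number = 4.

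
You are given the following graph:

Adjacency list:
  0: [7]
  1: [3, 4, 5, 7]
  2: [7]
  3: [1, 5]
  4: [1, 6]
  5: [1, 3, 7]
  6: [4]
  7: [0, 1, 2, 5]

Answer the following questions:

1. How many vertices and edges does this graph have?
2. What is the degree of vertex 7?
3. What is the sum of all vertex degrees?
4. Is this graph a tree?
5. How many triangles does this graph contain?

Count: 8 vertices, 9 edges.
Vertex 7 has neighbors [0, 1, 2, 5], degree = 4.
Handshaking lemma: 2 * 9 = 18.
A tree on 8 vertices has 7 edges. This graph has 9 edges (2 extra). Not a tree.
Number of triangles = 2.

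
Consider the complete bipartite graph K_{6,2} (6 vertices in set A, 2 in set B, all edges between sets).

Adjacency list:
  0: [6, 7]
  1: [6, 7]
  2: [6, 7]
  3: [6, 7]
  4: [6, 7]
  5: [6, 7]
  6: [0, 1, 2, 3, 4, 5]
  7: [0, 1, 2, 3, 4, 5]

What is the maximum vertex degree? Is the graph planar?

Set-A vertices have degree 2; set-B vertices have degree 6. Maximum degree = max(6,2) = 6.
min(6,2) <= 2, so K_{6,2} avoids a K_{3,3} subdivision and is planar.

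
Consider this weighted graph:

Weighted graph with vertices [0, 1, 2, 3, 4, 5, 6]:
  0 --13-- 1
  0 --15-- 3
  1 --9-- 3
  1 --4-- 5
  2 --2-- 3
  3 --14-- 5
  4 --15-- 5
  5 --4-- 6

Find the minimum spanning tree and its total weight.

Applying Kruskal's algorithm (sort edges by weight, add if no cycle):
  Add (2,3) w=2
  Add (1,5) w=4
  Add (5,6) w=4
  Add (1,3) w=9
  Add (0,1) w=13
  Skip (3,5) w=14 (creates cycle)
  Skip (0,3) w=15 (creates cycle)
  Add (4,5) w=15
MST weight = 47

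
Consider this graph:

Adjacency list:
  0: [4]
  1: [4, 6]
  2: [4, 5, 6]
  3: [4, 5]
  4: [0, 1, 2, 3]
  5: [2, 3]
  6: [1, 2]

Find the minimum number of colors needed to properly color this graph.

The graph has a maximum clique of size 2 (lower bound on chromatic number).
A valid 2-coloring: {0: 1, 1: 1, 2: 1, 3: 1, 4: 0, 5: 0, 6: 0}.
Chromatic number = 2.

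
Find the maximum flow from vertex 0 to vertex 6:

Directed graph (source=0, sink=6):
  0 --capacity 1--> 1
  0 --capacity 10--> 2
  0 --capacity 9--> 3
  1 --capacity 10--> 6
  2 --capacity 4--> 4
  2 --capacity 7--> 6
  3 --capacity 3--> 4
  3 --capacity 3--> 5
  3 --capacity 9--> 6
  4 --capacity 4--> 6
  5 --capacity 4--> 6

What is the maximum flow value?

Computing max flow:
  Flow on (0->1): 1/1
  Flow on (0->2): 10/10
  Flow on (0->3): 9/9
  Flow on (1->6): 1/10
  Flow on (2->4): 3/4
  Flow on (2->6): 7/7
  Flow on (3->6): 9/9
  Flow on (4->6): 3/4
Maximum flow = 20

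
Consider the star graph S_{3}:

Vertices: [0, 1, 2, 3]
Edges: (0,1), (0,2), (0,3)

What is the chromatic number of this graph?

S_{3} has one hub adjacent to 3 leaves; leaves are pairwise non-adjacent.
Color the hub 0 and every leaf 1.
Chromatic number = 2.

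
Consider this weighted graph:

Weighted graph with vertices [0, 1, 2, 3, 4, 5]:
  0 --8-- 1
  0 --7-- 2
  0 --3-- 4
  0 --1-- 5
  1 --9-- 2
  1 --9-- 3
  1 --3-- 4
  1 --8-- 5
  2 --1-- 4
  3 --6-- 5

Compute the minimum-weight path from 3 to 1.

Using Dijkstra's algorithm from vertex 3:
Shortest path: 3 -> 1
Total weight: 9 = 9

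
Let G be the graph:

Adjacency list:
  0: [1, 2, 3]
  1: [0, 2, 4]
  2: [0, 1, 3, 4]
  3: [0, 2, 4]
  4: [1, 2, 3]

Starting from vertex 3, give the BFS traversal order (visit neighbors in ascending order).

BFS from vertex 3 (neighbors processed in ascending order):
Visit order: 3, 0, 2, 4, 1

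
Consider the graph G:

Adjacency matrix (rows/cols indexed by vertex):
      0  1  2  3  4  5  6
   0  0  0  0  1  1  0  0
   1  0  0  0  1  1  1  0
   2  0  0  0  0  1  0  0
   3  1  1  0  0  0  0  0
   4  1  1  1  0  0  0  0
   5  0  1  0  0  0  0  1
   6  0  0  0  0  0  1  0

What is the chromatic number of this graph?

The graph has a maximum clique of size 2 (lower bound on chromatic number).
A valid 2-coloring: {0: 0, 1: 0, 2: 0, 3: 1, 4: 1, 5: 1, 6: 0}.
Chromatic number = 2.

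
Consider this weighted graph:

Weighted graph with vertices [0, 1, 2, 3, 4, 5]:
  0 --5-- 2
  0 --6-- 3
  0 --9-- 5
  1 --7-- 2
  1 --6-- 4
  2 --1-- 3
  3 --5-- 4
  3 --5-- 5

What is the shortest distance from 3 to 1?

Using Dijkstra's algorithm from vertex 3:
Shortest path: 3 -> 2 -> 1
Total weight: 1 + 7 = 8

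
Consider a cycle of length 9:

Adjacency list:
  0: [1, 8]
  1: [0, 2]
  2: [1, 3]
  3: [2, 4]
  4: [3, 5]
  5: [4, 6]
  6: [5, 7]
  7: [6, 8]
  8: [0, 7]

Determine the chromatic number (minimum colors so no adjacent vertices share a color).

This is an odd cycle (C_9). Odd cycles are not bipartite (any 2-coloring forces two adjacent vertices to match), and 3 colors suffice.
Chromatic number = 3.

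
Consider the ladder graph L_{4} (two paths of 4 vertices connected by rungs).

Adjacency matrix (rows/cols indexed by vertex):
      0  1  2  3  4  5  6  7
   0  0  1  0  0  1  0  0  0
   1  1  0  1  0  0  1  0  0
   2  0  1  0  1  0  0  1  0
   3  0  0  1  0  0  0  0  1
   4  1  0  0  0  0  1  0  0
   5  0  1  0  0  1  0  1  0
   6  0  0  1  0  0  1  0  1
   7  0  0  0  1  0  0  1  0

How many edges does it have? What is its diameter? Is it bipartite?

Ladder graph L_{4}: 4 rungs + 2 * (4-1) path edges = 4 + 6 = 10 edges.
Diameter = 4.
Ladder graphs are bipartite (alternating coloring along each path).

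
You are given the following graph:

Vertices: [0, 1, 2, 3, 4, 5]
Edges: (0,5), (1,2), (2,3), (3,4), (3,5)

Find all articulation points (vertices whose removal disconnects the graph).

An articulation point is a vertex whose removal disconnects the graph.
Articulation points: [2, 3, 5]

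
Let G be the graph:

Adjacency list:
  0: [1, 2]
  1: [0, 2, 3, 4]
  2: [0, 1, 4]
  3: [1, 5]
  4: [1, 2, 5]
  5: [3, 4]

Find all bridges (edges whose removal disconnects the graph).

No bridges found. The graph is 2-edge-connected (no single edge removal disconnects it).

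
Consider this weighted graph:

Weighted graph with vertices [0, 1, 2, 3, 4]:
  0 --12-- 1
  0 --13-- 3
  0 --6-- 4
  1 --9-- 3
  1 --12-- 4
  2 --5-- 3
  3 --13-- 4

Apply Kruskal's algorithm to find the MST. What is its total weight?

Applying Kruskal's algorithm (sort edges by weight, add if no cycle):
  Add (2,3) w=5
  Add (0,4) w=6
  Add (1,3) w=9
  Add (0,1) w=12
  Skip (1,4) w=12 (creates cycle)
  Skip (0,3) w=13 (creates cycle)
  Skip (3,4) w=13 (creates cycle)
MST weight = 32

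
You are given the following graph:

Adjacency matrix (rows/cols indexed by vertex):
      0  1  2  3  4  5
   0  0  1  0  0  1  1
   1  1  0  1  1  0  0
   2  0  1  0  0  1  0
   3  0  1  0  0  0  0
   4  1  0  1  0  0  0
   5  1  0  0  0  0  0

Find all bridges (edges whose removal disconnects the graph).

A bridge is an edge whose removal increases the number of connected components.
Bridges found: (0,5), (1,3)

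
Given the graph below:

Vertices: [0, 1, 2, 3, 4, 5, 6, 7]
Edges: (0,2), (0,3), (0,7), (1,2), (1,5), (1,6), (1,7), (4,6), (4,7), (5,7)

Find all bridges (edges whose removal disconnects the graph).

A bridge is an edge whose removal increases the number of connected components.
Bridges found: (0,3)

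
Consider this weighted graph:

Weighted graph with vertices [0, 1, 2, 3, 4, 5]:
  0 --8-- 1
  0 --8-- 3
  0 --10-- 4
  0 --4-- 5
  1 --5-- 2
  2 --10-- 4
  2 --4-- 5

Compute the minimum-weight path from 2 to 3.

Using Dijkstra's algorithm from vertex 2:
Shortest path: 2 -> 5 -> 0 -> 3
Total weight: 4 + 4 + 8 = 16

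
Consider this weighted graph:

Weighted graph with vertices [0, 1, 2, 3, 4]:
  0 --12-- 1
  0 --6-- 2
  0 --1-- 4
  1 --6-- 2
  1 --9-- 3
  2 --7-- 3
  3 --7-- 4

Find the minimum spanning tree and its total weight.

Applying Kruskal's algorithm (sort edges by weight, add if no cycle):
  Add (0,4) w=1
  Add (0,2) w=6
  Add (1,2) w=6
  Add (2,3) w=7
  Skip (3,4) w=7 (creates cycle)
  Skip (1,3) w=9 (creates cycle)
  Skip (0,1) w=12 (creates cycle)
MST weight = 20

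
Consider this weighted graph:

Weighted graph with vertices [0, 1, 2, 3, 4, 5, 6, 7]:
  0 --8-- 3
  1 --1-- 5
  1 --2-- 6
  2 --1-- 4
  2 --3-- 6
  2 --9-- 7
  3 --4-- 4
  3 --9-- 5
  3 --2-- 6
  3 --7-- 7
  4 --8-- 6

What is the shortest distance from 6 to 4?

Using Dijkstra's algorithm from vertex 6:
Shortest path: 6 -> 2 -> 4
Total weight: 3 + 1 = 4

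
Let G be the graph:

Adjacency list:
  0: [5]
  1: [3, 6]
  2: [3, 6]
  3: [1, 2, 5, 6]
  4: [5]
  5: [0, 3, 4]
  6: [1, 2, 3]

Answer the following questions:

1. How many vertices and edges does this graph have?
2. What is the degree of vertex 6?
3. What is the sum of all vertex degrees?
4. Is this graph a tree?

Count: 7 vertices, 8 edges.
Vertex 6 has neighbors [1, 2, 3], degree = 3.
Handshaking lemma: 2 * 8 = 16.
A tree on 7 vertices has 6 edges. This graph has 8 edges (2 extra). Not a tree.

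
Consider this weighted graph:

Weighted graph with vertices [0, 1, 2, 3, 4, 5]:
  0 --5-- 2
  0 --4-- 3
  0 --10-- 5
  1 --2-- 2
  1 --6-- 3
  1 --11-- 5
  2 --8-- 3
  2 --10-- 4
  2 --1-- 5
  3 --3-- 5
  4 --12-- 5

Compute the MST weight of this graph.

Applying Kruskal's algorithm (sort edges by weight, add if no cycle):
  Add (2,5) w=1
  Add (1,2) w=2
  Add (3,5) w=3
  Add (0,3) w=4
  Skip (0,2) w=5 (creates cycle)
  Skip (1,3) w=6 (creates cycle)
  Skip (2,3) w=8 (creates cycle)
  Skip (0,5) w=10 (creates cycle)
  Add (2,4) w=10
  Skip (1,5) w=11 (creates cycle)
  Skip (4,5) w=12 (creates cycle)
MST weight = 20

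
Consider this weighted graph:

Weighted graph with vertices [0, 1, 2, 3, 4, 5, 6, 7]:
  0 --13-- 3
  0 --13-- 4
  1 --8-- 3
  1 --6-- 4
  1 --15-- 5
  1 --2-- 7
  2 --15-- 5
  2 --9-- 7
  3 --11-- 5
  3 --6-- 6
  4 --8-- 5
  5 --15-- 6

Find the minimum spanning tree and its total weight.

Applying Kruskal's algorithm (sort edges by weight, add if no cycle):
  Add (1,7) w=2
  Add (1,4) w=6
  Add (3,6) w=6
  Add (1,3) w=8
  Add (4,5) w=8
  Add (2,7) w=9
  Skip (3,5) w=11 (creates cycle)
  Add (0,4) w=13
  Skip (0,3) w=13 (creates cycle)
  Skip (1,5) w=15 (creates cycle)
  Skip (2,5) w=15 (creates cycle)
  Skip (5,6) w=15 (creates cycle)
MST weight = 52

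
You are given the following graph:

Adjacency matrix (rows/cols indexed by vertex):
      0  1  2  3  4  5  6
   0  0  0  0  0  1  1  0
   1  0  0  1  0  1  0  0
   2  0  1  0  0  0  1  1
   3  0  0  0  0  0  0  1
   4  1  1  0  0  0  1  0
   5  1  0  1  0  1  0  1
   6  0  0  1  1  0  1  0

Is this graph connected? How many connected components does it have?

Checking connectivity: the graph has 1 connected component(s).
All vertices are reachable from each other. The graph IS connected.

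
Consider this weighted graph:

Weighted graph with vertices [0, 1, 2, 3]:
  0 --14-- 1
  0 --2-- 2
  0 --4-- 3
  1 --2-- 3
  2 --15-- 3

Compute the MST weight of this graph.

Applying Kruskal's algorithm (sort edges by weight, add if no cycle):
  Add (0,2) w=2
  Add (1,3) w=2
  Add (0,3) w=4
  Skip (0,1) w=14 (creates cycle)
  Skip (2,3) w=15 (creates cycle)
MST weight = 8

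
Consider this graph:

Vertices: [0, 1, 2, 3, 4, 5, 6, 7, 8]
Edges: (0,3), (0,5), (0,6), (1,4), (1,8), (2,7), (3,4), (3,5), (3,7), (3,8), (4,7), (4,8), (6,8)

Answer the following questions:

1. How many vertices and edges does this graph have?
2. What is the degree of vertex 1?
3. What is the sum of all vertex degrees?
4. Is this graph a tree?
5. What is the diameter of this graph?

Count: 9 vertices, 13 edges.
Vertex 1 has neighbors [4, 8], degree = 2.
Handshaking lemma: 2 * 13 = 26.
A tree on 9 vertices has 8 edges. This graph has 13 edges (5 extra). Not a tree.
Diameter (longest shortest path) = 4.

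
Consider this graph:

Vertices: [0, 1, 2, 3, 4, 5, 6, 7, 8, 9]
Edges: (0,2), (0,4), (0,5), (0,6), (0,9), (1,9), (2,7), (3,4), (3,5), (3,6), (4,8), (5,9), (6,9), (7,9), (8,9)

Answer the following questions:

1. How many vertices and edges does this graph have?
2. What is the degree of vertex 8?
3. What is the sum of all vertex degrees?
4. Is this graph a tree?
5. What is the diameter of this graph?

Count: 10 vertices, 15 edges.
Vertex 8 has neighbors [4, 9], degree = 2.
Handshaking lemma: 2 * 15 = 30.
A tree on 10 vertices has 9 edges. This graph has 15 edges (6 extra). Not a tree.
Diameter (longest shortest path) = 3.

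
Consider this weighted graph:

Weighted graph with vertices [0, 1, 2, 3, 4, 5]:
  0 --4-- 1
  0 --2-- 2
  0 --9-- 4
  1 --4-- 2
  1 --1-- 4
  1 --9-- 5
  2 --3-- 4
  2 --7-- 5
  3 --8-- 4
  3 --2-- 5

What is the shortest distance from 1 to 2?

Using Dijkstra's algorithm from vertex 1:
Shortest path: 1 -> 2
Total weight: 4 = 4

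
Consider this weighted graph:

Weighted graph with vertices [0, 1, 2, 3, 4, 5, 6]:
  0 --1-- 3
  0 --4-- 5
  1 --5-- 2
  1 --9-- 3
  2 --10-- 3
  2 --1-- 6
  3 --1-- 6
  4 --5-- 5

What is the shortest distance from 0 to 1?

Using Dijkstra's algorithm from vertex 0:
Shortest path: 0 -> 3 -> 6 -> 2 -> 1
Total weight: 1 + 1 + 1 + 5 = 8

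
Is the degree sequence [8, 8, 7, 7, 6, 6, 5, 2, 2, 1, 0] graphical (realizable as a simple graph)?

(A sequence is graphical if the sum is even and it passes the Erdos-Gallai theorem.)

Sum of degrees = 52. Sum is even but fails Erdos-Gallai. The sequence is NOT graphical.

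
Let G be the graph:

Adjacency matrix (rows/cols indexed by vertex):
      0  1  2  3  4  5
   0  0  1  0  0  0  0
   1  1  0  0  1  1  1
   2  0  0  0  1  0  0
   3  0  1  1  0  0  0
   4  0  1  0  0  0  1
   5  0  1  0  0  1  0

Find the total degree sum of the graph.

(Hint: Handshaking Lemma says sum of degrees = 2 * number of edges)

Count edges: 6 edges.
By Handshaking Lemma: sum of degrees = 2 * 6 = 12.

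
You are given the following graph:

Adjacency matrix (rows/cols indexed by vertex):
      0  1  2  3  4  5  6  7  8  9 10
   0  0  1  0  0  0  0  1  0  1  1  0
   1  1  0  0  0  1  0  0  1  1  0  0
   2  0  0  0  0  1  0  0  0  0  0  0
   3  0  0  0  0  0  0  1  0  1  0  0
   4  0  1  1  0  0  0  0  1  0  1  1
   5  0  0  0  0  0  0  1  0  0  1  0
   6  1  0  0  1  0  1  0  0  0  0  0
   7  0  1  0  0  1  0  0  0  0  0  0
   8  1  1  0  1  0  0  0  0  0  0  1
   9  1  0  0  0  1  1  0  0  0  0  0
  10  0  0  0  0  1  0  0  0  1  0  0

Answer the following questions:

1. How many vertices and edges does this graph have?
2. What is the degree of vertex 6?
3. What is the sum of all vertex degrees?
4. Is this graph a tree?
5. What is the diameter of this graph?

Count: 11 vertices, 16 edges.
Vertex 6 has neighbors [0, 3, 5], degree = 3.
Handshaking lemma: 2 * 16 = 32.
A tree on 11 vertices has 10 edges. This graph has 16 edges (6 extra). Not a tree.
Diameter (longest shortest path) = 4.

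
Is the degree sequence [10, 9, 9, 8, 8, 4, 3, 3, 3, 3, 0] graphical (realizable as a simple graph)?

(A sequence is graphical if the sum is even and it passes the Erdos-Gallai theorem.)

Sum of degrees = 60. Sum is even but fails Erdos-Gallai. The sequence is NOT graphical.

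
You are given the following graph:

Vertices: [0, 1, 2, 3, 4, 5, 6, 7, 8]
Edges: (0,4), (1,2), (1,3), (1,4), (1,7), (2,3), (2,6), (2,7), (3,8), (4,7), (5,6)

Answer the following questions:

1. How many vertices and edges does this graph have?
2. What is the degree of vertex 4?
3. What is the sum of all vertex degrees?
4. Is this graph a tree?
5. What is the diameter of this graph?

Count: 9 vertices, 11 edges.
Vertex 4 has neighbors [0, 1, 7], degree = 3.
Handshaking lemma: 2 * 11 = 22.
A tree on 9 vertices has 8 edges. This graph has 11 edges (3 extra). Not a tree.
Diameter (longest shortest path) = 5.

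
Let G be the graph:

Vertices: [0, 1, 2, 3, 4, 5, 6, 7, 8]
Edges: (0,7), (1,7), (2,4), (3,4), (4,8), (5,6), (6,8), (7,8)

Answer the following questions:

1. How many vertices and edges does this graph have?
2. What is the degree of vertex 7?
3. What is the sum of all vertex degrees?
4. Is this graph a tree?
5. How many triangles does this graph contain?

Count: 9 vertices, 8 edges.
Vertex 7 has neighbors [0, 1, 8], degree = 3.
Handshaking lemma: 2 * 8 = 16.
A graph is a tree iff it is connected and has exactly n-1 edges. This graph is connected (all 9 vertices in one component) and has 9-1 = 8 edges. It is a tree.
Number of triangles = 0.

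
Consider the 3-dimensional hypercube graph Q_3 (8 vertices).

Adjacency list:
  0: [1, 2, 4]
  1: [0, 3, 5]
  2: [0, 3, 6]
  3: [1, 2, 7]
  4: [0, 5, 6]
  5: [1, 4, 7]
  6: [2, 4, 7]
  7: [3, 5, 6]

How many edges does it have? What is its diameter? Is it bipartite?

The 3-dimensional hypercube Q_3 has 8 vertices and each vertex has degree 3.
Total edges = 8 * 3 / 2 = 12.
Diameter = 3 (max Hamming distance between binary labels).
Hypercubes are bipartite (partition by parity of binary representation).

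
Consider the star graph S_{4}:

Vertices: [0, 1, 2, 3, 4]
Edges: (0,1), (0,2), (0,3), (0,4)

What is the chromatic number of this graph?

S_{4} has one hub adjacent to 4 leaves; leaves are pairwise non-adjacent.
Color the hub 0 and every leaf 1.
Chromatic number = 2.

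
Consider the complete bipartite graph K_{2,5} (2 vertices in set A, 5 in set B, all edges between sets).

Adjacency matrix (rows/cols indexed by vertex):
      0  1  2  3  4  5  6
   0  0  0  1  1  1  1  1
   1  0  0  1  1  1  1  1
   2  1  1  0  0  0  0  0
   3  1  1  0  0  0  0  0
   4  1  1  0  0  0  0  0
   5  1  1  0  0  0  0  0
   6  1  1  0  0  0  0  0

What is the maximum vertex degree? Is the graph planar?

Set-A vertices have degree 5; set-B vertices have degree 2. Maximum degree = max(2,5) = 5.
min(2,5) <= 2, so K_{2,5} avoids a K_{3,3} subdivision and is planar.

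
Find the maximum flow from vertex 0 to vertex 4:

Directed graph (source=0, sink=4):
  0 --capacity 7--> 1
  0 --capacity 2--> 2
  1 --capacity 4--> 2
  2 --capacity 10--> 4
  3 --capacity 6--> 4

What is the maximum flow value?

Computing max flow:
  Flow on (0->1): 4/7
  Flow on (0->2): 2/2
  Flow on (1->2): 4/4
  Flow on (2->4): 6/10
Maximum flow = 6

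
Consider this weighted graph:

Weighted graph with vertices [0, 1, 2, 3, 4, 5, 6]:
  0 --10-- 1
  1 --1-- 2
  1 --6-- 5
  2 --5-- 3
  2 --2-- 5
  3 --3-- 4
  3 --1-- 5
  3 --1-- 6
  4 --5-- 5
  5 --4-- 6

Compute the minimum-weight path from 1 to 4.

Using Dijkstra's algorithm from vertex 1:
Shortest path: 1 -> 2 -> 5 -> 3 -> 4
Total weight: 1 + 2 + 1 + 3 = 7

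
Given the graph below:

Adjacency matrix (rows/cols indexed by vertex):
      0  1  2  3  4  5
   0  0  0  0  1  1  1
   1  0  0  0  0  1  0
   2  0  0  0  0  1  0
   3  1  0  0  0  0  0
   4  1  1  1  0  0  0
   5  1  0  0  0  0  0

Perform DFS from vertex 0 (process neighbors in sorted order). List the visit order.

DFS from vertex 0 (neighbors processed in ascending order):
Visit order: 0, 3, 4, 1, 2, 5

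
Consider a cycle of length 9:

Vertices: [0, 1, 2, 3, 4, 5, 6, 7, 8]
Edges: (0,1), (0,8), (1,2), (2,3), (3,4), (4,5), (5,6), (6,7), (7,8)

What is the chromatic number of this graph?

This is an odd cycle (C_9). Odd cycles are not bipartite (any 2-coloring forces two adjacent vertices to match), and 3 colors suffice.
Chromatic number = 3.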